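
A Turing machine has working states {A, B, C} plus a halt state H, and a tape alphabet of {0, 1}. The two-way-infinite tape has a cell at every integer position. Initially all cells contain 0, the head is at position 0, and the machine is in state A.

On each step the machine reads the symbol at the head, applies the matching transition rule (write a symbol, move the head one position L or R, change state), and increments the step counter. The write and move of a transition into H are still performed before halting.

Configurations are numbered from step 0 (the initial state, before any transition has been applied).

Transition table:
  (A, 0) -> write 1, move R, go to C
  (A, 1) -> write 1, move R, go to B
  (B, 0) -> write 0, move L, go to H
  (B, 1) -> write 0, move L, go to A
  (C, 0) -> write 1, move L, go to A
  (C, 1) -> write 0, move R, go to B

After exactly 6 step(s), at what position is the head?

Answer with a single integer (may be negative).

Answer: 0

Derivation:
Step 1: in state A at pos 0, read 0 -> (A,0)->write 1,move R,goto C. Now: state=C, head=1, tape[-1..2]=0100 (head:   ^)
Step 2: in state C at pos 1, read 0 -> (C,0)->write 1,move L,goto A. Now: state=A, head=0, tape[-1..2]=0110 (head:  ^)
Step 3: in state A at pos 0, read 1 -> (A,1)->write 1,move R,goto B. Now: state=B, head=1, tape[-1..2]=0110 (head:   ^)
Step 4: in state B at pos 1, read 1 -> (B,1)->write 0,move L,goto A. Now: state=A, head=0, tape[-1..2]=0100 (head:  ^)
Step 5: in state A at pos 0, read 1 -> (A,1)->write 1,move R,goto B. Now: state=B, head=1, tape[-1..2]=0100 (head:   ^)
Step 6: in state B at pos 1, read 0 -> (B,0)->write 0,move L,goto H. Now: state=H, head=0, tape[-1..2]=0100 (head:  ^)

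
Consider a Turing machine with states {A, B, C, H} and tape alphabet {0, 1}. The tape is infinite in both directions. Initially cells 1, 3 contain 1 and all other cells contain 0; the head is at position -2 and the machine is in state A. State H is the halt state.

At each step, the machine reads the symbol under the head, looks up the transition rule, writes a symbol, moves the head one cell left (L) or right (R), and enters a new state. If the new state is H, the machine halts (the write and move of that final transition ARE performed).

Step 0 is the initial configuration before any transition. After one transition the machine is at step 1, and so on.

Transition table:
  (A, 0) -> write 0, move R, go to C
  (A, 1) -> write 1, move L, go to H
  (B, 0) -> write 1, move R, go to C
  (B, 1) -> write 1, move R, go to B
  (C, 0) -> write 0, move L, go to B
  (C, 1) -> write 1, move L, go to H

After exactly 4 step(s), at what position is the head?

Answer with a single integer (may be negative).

Step 1: in state A at pos -2, read 0 -> (A,0)->write 0,move R,goto C. Now: state=C, head=-1, tape[-3..4]=00001010 (head:   ^)
Step 2: in state C at pos -1, read 0 -> (C,0)->write 0,move L,goto B. Now: state=B, head=-2, tape[-3..4]=00001010 (head:  ^)
Step 3: in state B at pos -2, read 0 -> (B,0)->write 1,move R,goto C. Now: state=C, head=-1, tape[-3..4]=01001010 (head:   ^)
Step 4: in state C at pos -1, read 0 -> (C,0)->write 0,move L,goto B. Now: state=B, head=-2, tape[-3..4]=01001010 (head:  ^)

Answer: -2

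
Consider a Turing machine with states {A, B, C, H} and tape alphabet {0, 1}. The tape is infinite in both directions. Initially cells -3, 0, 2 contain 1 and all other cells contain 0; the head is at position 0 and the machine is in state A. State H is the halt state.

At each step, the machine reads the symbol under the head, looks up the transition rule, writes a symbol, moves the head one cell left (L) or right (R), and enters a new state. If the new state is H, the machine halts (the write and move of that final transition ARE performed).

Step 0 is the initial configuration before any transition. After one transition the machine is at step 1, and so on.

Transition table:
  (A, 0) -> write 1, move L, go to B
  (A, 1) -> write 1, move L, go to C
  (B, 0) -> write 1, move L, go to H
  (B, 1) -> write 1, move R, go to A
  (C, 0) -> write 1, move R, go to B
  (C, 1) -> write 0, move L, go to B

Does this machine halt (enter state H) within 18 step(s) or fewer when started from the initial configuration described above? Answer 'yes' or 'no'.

Answer: yes

Derivation:
Step 1: in state A at pos 0, read 1 -> (A,1)->write 1,move L,goto C. Now: state=C, head=-1, tape[-4..3]=01001010 (head:    ^)
Step 2: in state C at pos -1, read 0 -> (C,0)->write 1,move R,goto B. Now: state=B, head=0, tape[-4..3]=01011010 (head:     ^)
Step 3: in state B at pos 0, read 1 -> (B,1)->write 1,move R,goto A. Now: state=A, head=1, tape[-4..3]=01011010 (head:      ^)
Step 4: in state A at pos 1, read 0 -> (A,0)->write 1,move L,goto B. Now: state=B, head=0, tape[-4..3]=01011110 (head:     ^)
Step 5: in state B at pos 0, read 1 -> (B,1)->write 1,move R,goto A. Now: state=A, head=1, tape[-4..3]=01011110 (head:      ^)
Step 6: in state A at pos 1, read 1 -> (A,1)->write 1,move L,goto C. Now: state=C, head=0, tape[-4..3]=01011110 (head:     ^)
Step 7: in state C at pos 0, read 1 -> (C,1)->write 0,move L,goto B. Now: state=B, head=-1, tape[-4..3]=01010110 (head:    ^)
Step 8: in state B at pos -1, read 1 -> (B,1)->write 1,move R,goto A. Now: state=A, head=0, tape[-4..3]=01010110 (head:     ^)
Step 9: in state A at pos 0, read 0 -> (A,0)->write 1,move L,goto B. Now: state=B, head=-1, tape[-4..3]=01011110 (head:    ^)
Step 10: in state B at pos -1, read 1 -> (B,1)->write 1,move R,goto A. Now: state=A, head=0, tape[-4..3]=01011110 (head:     ^)
Step 11: in state A at pos 0, read 1 -> (A,1)->write 1,move L,goto C. Now: state=C, head=-1, tape[-4..3]=01011110 (head:    ^)
Step 12: in state C at pos -1, read 1 -> (C,1)->write 0,move L,goto B. Now: state=B, head=-2, tape[-4..3]=01001110 (head:   ^)
Step 13: in state B at pos -2, read 0 -> (B,0)->write 1,move L,goto H. Now: state=H, head=-3, tape[-4..3]=01101110 (head:  ^)
State H reached at step 13; 13 <= 18 -> yes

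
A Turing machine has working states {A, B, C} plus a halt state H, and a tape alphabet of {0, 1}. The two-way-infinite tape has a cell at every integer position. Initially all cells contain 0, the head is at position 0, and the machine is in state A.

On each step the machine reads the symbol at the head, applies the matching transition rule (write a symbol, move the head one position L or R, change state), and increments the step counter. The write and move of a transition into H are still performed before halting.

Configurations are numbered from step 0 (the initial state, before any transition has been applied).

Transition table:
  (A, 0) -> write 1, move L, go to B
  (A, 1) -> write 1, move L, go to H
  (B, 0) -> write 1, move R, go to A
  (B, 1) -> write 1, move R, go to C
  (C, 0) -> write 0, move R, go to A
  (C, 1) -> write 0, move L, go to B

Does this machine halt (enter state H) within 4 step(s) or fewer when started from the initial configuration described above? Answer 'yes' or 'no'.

Step 1: in state A at pos 0, read 0 -> (A,0)->write 1,move L,goto B. Now: state=B, head=-1, tape[-2..1]=0010 (head:  ^)
Step 2: in state B at pos -1, read 0 -> (B,0)->write 1,move R,goto A. Now: state=A, head=0, tape[-2..1]=0110 (head:   ^)
Step 3: in state A at pos 0, read 1 -> (A,1)->write 1,move L,goto H. Now: state=H, head=-1, tape[-2..1]=0110 (head:  ^)
State H reached at step 3; 3 <= 4 -> yes

Answer: yes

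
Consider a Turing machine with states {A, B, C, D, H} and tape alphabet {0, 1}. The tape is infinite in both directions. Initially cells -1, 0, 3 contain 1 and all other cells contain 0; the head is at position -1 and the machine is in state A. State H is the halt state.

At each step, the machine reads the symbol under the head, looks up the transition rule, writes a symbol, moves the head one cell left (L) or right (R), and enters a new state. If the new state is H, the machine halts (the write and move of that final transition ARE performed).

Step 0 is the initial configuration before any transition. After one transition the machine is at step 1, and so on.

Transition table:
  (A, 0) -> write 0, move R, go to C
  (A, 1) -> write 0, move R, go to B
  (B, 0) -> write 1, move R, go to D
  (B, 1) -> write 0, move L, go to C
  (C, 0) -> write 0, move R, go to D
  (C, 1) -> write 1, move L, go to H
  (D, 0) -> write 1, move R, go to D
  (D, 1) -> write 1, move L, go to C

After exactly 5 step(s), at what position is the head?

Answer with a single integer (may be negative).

Step 1: in state A at pos -1, read 1 -> (A,1)->write 0,move R,goto B. Now: state=B, head=0, tape[-2..4]=0010010 (head:   ^)
Step 2: in state B at pos 0, read 1 -> (B,1)->write 0,move L,goto C. Now: state=C, head=-1, tape[-2..4]=0000010 (head:  ^)
Step 3: in state C at pos -1, read 0 -> (C,0)->write 0,move R,goto D. Now: state=D, head=0, tape[-2..4]=0000010 (head:   ^)
Step 4: in state D at pos 0, read 0 -> (D,0)->write 1,move R,goto D. Now: state=D, head=1, tape[-2..4]=0010010 (head:    ^)
Step 5: in state D at pos 1, read 0 -> (D,0)->write 1,move R,goto D. Now: state=D, head=2, tape[-2..4]=0011010 (head:     ^)

Answer: 2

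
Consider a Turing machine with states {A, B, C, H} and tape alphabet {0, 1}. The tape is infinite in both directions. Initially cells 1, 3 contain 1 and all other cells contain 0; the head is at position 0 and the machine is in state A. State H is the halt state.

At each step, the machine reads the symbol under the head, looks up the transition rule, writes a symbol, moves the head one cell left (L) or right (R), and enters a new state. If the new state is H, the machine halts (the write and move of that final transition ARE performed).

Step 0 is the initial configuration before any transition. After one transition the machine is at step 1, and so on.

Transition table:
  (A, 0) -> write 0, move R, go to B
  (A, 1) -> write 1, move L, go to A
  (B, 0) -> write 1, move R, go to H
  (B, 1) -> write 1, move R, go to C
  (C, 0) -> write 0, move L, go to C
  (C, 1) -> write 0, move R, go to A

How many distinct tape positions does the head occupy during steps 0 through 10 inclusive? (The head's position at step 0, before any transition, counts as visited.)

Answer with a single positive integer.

Step 1: in state A at pos 0, read 0 -> (A,0)->write 0,move R,goto B. Now: state=B, head=1, tape[-1..4]=001010 (head:   ^)
Step 2: in state B at pos 1, read 1 -> (B,1)->write 1,move R,goto C. Now: state=C, head=2, tape[-1..4]=001010 (head:    ^)
Step 3: in state C at pos 2, read 0 -> (C,0)->write 0,move L,goto C. Now: state=C, head=1, tape[-1..4]=001010 (head:   ^)
Step 4: in state C at pos 1, read 1 -> (C,1)->write 0,move R,goto A. Now: state=A, head=2, tape[-1..4]=000010 (head:    ^)
Step 5: in state A at pos 2, read 0 -> (A,0)->write 0,move R,goto B. Now: state=B, head=3, tape[-1..4]=000010 (head:     ^)
Step 6: in state B at pos 3, read 1 -> (B,1)->write 1,move R,goto C. Now: state=C, head=4, tape[-1..5]=0000100 (head:      ^)
Step 7: in state C at pos 4, read 0 -> (C,0)->write 0,move L,goto C. Now: state=C, head=3, tape[-1..5]=0000100 (head:     ^)
Step 8: in state C at pos 3, read 1 -> (C,1)->write 0,move R,goto A. Now: state=A, head=4, tape[-1..5]=0000000 (head:      ^)
Step 9: in state A at pos 4, read 0 -> (A,0)->write 0,move R,goto B. Now: state=B, head=5, tape[-1..6]=00000000 (head:       ^)
Step 10: in state B at pos 5, read 0 -> (B,0)->write 1,move R,goto H. Now: state=H, head=6, tape[-1..7]=000000100 (head:        ^)
Head positions at steps 0..10: starting at 0, distinct positions visited = {0, 1, 2, 3, 4, 5, 6} -> 7 position(s)

Answer: 7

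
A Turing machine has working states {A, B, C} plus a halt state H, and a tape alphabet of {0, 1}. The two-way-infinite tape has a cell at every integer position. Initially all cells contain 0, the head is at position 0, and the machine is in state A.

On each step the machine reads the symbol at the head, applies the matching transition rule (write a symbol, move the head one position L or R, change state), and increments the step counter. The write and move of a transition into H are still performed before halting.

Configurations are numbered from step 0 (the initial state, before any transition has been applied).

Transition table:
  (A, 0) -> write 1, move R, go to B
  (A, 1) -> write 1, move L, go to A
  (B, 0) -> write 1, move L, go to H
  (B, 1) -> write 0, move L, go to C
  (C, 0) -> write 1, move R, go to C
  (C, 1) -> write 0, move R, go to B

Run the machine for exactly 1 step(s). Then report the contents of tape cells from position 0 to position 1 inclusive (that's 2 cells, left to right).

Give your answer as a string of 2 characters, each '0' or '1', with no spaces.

Step 1: in state A at pos 0, read 0 -> (A,0)->write 1,move R,goto B. Now: state=B, head=1, tape[-1..2]=0100 (head:   ^)

Answer: 10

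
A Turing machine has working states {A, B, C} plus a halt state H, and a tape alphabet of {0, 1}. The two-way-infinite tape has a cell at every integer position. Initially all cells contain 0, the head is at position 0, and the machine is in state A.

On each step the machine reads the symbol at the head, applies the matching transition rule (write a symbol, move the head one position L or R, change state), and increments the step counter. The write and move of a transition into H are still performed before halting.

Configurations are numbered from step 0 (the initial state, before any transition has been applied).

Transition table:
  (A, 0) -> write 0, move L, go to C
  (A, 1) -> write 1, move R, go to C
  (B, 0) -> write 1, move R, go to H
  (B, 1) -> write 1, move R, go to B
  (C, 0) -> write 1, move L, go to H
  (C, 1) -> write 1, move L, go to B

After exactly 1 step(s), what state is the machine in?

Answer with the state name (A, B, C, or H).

Answer: C

Derivation:
Step 1: in state A at pos 0, read 0 -> (A,0)->write 0,move L,goto C. Now: state=C, head=-1, tape[-2..1]=0000 (head:  ^)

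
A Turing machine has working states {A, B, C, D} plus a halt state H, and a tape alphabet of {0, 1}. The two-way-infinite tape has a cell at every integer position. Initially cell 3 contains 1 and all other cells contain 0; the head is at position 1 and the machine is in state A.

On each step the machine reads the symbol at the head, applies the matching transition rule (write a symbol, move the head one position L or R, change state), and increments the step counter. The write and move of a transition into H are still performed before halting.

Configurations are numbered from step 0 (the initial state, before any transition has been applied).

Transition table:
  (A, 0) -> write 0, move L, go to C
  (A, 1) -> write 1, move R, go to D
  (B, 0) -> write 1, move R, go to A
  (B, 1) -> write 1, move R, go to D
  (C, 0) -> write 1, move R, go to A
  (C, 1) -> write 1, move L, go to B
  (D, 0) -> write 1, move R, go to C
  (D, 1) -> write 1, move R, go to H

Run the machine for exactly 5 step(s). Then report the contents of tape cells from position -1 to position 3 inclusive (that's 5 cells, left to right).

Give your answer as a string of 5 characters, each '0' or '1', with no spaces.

Step 1: in state A at pos 1, read 0 -> (A,0)->write 0,move L,goto C. Now: state=C, head=0, tape[-1..4]=000010 (head:  ^)
Step 2: in state C at pos 0, read 0 -> (C,0)->write 1,move R,goto A. Now: state=A, head=1, tape[-1..4]=010010 (head:   ^)
Step 3: in state A at pos 1, read 0 -> (A,0)->write 0,move L,goto C. Now: state=C, head=0, tape[-1..4]=010010 (head:  ^)
Step 4: in state C at pos 0, read 1 -> (C,1)->write 1,move L,goto B. Now: state=B, head=-1, tape[-2..4]=0010010 (head:  ^)
Step 5: in state B at pos -1, read 0 -> (B,0)->write 1,move R,goto A. Now: state=A, head=0, tape[-2..4]=0110010 (head:   ^)

Answer: 11001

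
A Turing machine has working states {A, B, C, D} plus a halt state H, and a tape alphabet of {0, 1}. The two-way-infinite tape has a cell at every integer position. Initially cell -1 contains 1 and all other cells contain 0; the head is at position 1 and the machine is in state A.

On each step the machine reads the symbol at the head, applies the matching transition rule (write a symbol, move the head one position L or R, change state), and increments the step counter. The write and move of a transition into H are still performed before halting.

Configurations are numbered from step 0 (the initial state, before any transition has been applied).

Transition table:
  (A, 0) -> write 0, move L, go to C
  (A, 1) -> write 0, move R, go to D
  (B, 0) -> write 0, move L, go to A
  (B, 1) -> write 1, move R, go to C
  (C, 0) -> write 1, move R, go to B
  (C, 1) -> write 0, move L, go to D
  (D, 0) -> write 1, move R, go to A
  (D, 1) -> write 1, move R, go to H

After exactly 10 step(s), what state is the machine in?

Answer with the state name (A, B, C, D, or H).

Answer: D

Derivation:
Step 1: in state A at pos 1, read 0 -> (A,0)->write 0,move L,goto C. Now: state=C, head=0, tape[-2..2]=01000 (head:   ^)
Step 2: in state C at pos 0, read 0 -> (C,0)->write 1,move R,goto B. Now: state=B, head=1, tape[-2..2]=01100 (head:    ^)
Step 3: in state B at pos 1, read 0 -> (B,0)->write 0,move L,goto A. Now: state=A, head=0, tape[-2..2]=01100 (head:   ^)
Step 4: in state A at pos 0, read 1 -> (A,1)->write 0,move R,goto D. Now: state=D, head=1, tape[-2..2]=01000 (head:    ^)
Step 5: in state D at pos 1, read 0 -> (D,0)->write 1,move R,goto A. Now: state=A, head=2, tape[-2..3]=010100 (head:     ^)
Step 6: in state A at pos 2, read 0 -> (A,0)->write 0,move L,goto C. Now: state=C, head=1, tape[-2..3]=010100 (head:    ^)
Step 7: in state C at pos 1, read 1 -> (C,1)->write 0,move L,goto D. Now: state=D, head=0, tape[-2..3]=010000 (head:   ^)
Step 8: in state D at pos 0, read 0 -> (D,0)->write 1,move R,goto A. Now: state=A, head=1, tape[-2..3]=011000 (head:    ^)
Step 9: in state A at pos 1, read 0 -> (A,0)->write 0,move L,goto C. Now: state=C, head=0, tape[-2..3]=011000 (head:   ^)
Step 10: in state C at pos 0, read 1 -> (C,1)->write 0,move L,goto D. Now: state=D, head=-1, tape[-2..3]=010000 (head:  ^)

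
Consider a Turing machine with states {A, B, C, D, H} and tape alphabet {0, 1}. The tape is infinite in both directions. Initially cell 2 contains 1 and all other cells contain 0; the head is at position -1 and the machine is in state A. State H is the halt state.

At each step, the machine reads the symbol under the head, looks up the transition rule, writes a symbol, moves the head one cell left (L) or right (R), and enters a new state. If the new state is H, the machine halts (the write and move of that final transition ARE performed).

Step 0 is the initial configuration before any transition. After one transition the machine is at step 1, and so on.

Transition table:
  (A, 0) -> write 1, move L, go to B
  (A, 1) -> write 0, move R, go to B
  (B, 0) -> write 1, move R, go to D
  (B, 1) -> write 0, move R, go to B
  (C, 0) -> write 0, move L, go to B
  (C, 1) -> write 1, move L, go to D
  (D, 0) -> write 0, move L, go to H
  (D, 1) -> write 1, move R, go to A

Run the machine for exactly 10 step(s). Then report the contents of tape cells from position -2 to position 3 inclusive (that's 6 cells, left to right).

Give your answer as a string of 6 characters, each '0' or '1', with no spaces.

Answer: 100101

Derivation:
Step 1: in state A at pos -1, read 0 -> (A,0)->write 1,move L,goto B. Now: state=B, head=-2, tape[-3..3]=0010010 (head:  ^)
Step 2: in state B at pos -2, read 0 -> (B,0)->write 1,move R,goto D. Now: state=D, head=-1, tape[-3..3]=0110010 (head:   ^)
Step 3: in state D at pos -1, read 1 -> (D,1)->write 1,move R,goto A. Now: state=A, head=0, tape[-3..3]=0110010 (head:    ^)
Step 4: in state A at pos 0, read 0 -> (A,0)->write 1,move L,goto B. Now: state=B, head=-1, tape[-3..3]=0111010 (head:   ^)
Step 5: in state B at pos -1, read 1 -> (B,1)->write 0,move R,goto B. Now: state=B, head=0, tape[-3..3]=0101010 (head:    ^)
Step 6: in state B at pos 0, read 1 -> (B,1)->write 0,move R,goto B. Now: state=B, head=1, tape[-3..3]=0100010 (head:     ^)
Step 7: in state B at pos 1, read 0 -> (B,0)->write 1,move R,goto D. Now: state=D, head=2, tape[-3..3]=0100110 (head:      ^)
Step 8: in state D at pos 2, read 1 -> (D,1)->write 1,move R,goto A. Now: state=A, head=3, tape[-3..4]=01001100 (head:       ^)
Step 9: in state A at pos 3, read 0 -> (A,0)->write 1,move L,goto B. Now: state=B, head=2, tape[-3..4]=01001110 (head:      ^)
Step 10: in state B at pos 2, read 1 -> (B,1)->write 0,move R,goto B. Now: state=B, head=3, tape[-3..4]=01001010 (head:       ^)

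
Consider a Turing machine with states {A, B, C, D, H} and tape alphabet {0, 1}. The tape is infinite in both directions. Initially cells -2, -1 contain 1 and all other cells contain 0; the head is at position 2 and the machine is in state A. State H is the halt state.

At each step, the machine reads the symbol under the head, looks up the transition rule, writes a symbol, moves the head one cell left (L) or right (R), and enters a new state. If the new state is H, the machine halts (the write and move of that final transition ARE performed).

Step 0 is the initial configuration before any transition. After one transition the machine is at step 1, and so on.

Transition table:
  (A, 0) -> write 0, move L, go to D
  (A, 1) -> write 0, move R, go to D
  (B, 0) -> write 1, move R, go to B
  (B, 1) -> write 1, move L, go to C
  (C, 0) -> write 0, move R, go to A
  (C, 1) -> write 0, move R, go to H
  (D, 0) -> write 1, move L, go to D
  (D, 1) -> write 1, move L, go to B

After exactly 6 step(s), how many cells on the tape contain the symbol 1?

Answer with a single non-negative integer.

Answer: 4

Derivation:
Step 1: in state A at pos 2, read 0 -> (A,0)->write 0,move L,goto D. Now: state=D, head=1, tape[-3..3]=0110000 (head:     ^)
Step 2: in state D at pos 1, read 0 -> (D,0)->write 1,move L,goto D. Now: state=D, head=0, tape[-3..3]=0110100 (head:    ^)
Step 3: in state D at pos 0, read 0 -> (D,0)->write 1,move L,goto D. Now: state=D, head=-1, tape[-3..3]=0111100 (head:   ^)
Step 4: in state D at pos -1, read 1 -> (D,1)->write 1,move L,goto B. Now: state=B, head=-2, tape[-3..3]=0111100 (head:  ^)
Step 5: in state B at pos -2, read 1 -> (B,1)->write 1,move L,goto C. Now: state=C, head=-3, tape[-4..3]=00111100 (head:  ^)
Step 6: in state C at pos -3, read 0 -> (C,0)->write 0,move R,goto A. Now: state=A, head=-2, tape[-4..3]=00111100 (head:   ^)
Cells containing 1 after step 6: {-2, -1, 0, 1} -> 4 cell(s)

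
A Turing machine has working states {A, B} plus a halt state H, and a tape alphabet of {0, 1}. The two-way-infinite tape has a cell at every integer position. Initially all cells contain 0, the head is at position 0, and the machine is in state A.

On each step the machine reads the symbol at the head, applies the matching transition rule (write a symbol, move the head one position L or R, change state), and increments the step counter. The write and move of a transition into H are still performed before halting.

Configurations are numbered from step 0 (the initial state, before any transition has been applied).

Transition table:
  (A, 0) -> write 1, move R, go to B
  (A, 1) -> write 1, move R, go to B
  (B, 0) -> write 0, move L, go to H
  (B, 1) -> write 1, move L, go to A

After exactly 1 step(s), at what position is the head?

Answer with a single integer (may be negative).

Answer: 1

Derivation:
Step 1: in state A at pos 0, read 0 -> (A,0)->write 1,move R,goto B. Now: state=B, head=1, tape[-1..2]=0100 (head:   ^)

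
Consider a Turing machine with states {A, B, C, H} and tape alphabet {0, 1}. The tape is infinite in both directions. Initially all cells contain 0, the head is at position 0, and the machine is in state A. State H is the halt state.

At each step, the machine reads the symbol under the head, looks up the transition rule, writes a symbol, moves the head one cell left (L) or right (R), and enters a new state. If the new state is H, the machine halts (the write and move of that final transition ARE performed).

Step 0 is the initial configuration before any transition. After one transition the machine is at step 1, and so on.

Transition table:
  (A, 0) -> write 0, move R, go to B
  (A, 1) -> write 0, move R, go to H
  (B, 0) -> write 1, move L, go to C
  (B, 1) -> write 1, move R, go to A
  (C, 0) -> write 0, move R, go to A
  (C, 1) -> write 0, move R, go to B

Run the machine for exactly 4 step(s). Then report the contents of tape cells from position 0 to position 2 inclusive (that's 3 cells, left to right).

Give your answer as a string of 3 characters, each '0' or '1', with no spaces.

Step 1: in state A at pos 0, read 0 -> (A,0)->write 0,move R,goto B. Now: state=B, head=1, tape[-1..2]=0000 (head:   ^)
Step 2: in state B at pos 1, read 0 -> (B,0)->write 1,move L,goto C. Now: state=C, head=0, tape[-1..2]=0010 (head:  ^)
Step 3: in state C at pos 0, read 0 -> (C,0)->write 0,move R,goto A. Now: state=A, head=1, tape[-1..2]=0010 (head:   ^)
Step 4: in state A at pos 1, read 1 -> (A,1)->write 0,move R,goto H. Now: state=H, head=2, tape[-1..3]=00000 (head:    ^)

Answer: 000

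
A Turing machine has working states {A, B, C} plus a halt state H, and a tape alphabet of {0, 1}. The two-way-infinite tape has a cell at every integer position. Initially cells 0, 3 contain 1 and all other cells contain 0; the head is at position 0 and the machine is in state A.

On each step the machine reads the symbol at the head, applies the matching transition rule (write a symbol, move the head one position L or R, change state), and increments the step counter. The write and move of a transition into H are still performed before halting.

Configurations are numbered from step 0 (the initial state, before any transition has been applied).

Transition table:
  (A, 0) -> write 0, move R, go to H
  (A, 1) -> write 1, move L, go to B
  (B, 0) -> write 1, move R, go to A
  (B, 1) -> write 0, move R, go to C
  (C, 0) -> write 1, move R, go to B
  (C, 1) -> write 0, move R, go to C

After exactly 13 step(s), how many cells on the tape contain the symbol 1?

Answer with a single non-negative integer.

Step 1: in state A at pos 0, read 1 -> (A,1)->write 1,move L,goto B. Now: state=B, head=-1, tape[-2..4]=0010010 (head:  ^)
Step 2: in state B at pos -1, read 0 -> (B,0)->write 1,move R,goto A. Now: state=A, head=0, tape[-2..4]=0110010 (head:   ^)
Step 3: in state A at pos 0, read 1 -> (A,1)->write 1,move L,goto B. Now: state=B, head=-1, tape[-2..4]=0110010 (head:  ^)
Step 4: in state B at pos -1, read 1 -> (B,1)->write 0,move R,goto C. Now: state=C, head=0, tape[-2..4]=0010010 (head:   ^)
Step 5: in state C at pos 0, read 1 -> (C,1)->write 0,move R,goto C. Now: state=C, head=1, tape[-2..4]=0000010 (head:    ^)
Step 6: in state C at pos 1, read 0 -> (C,0)->write 1,move R,goto B. Now: state=B, head=2, tape[-2..4]=0001010 (head:     ^)
Step 7: in state B at pos 2, read 0 -> (B,0)->write 1,move R,goto A. Now: state=A, head=3, tape[-2..4]=0001110 (head:      ^)
Step 8: in state A at pos 3, read 1 -> (A,1)->write 1,move L,goto B. Now: state=B, head=2, tape[-2..4]=0001110 (head:     ^)
Step 9: in state B at pos 2, read 1 -> (B,1)->write 0,move R,goto C. Now: state=C, head=3, tape[-2..4]=0001010 (head:      ^)
Step 10: in state C at pos 3, read 1 -> (C,1)->write 0,move R,goto C. Now: state=C, head=4, tape[-2..5]=00010000 (head:       ^)
Step 11: in state C at pos 4, read 0 -> (C,0)->write 1,move R,goto B. Now: state=B, head=5, tape[-2..6]=000100100 (head:        ^)
Step 12: in state B at pos 5, read 0 -> (B,0)->write 1,move R,goto A. Now: state=A, head=6, tape[-2..7]=0001001100 (head:         ^)
Step 13: in state A at pos 6, read 0 -> (A,0)->write 0,move R,goto H. Now: state=H, head=7, tape[-2..8]=00010011000 (head:          ^)
Cells containing 1 after step 13: {1, 4, 5} -> 3 cell(s)

Answer: 3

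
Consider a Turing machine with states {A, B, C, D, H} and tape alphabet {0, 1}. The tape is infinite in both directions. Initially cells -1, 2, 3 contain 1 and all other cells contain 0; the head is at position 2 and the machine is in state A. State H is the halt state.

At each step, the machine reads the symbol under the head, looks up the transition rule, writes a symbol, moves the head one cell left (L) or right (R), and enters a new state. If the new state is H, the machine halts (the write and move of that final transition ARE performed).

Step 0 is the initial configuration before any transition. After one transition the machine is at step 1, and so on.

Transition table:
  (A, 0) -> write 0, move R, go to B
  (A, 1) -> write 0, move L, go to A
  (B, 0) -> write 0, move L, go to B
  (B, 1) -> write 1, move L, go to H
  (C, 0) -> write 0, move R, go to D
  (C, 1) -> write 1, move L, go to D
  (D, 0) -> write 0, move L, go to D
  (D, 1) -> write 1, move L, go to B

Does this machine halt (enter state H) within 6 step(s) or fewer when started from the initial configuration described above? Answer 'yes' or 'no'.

Answer: yes

Derivation:
Step 1: in state A at pos 2, read 1 -> (A,1)->write 0,move L,goto A. Now: state=A, head=1, tape[-2..4]=0100010 (head:    ^)
Step 2: in state A at pos 1, read 0 -> (A,0)->write 0,move R,goto B. Now: state=B, head=2, tape[-2..4]=0100010 (head:     ^)
Step 3: in state B at pos 2, read 0 -> (B,0)->write 0,move L,goto B. Now: state=B, head=1, tape[-2..4]=0100010 (head:    ^)
Step 4: in state B at pos 1, read 0 -> (B,0)->write 0,move L,goto B. Now: state=B, head=0, tape[-2..4]=0100010 (head:   ^)
Step 5: in state B at pos 0, read 0 -> (B,0)->write 0,move L,goto B. Now: state=B, head=-1, tape[-2..4]=0100010 (head:  ^)
Step 6: in state B at pos -1, read 1 -> (B,1)->write 1,move L,goto H. Now: state=H, head=-2, tape[-3..4]=00100010 (head:  ^)
State H reached at step 6; 6 <= 6 -> yes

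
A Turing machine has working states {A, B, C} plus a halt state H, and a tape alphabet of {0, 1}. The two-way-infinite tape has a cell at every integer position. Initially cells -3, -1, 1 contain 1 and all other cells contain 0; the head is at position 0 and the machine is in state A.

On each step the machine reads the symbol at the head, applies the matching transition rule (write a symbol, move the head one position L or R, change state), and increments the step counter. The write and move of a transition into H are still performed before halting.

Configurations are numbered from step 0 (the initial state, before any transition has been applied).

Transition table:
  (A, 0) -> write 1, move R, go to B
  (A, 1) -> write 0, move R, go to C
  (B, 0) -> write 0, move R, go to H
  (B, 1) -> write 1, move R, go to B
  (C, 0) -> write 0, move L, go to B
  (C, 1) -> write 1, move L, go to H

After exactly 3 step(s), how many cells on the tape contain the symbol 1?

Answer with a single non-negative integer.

Answer: 4

Derivation:
Step 1: in state A at pos 0, read 0 -> (A,0)->write 1,move R,goto B. Now: state=B, head=1, tape[-4..2]=0101110 (head:      ^)
Step 2: in state B at pos 1, read 1 -> (B,1)->write 1,move R,goto B. Now: state=B, head=2, tape[-4..3]=01011100 (head:       ^)
Step 3: in state B at pos 2, read 0 -> (B,0)->write 0,move R,goto H. Now: state=H, head=3, tape[-4..4]=010111000 (head:        ^)
Cells containing 1 after step 3: {-3, -1, 0, 1} -> 4 cell(s)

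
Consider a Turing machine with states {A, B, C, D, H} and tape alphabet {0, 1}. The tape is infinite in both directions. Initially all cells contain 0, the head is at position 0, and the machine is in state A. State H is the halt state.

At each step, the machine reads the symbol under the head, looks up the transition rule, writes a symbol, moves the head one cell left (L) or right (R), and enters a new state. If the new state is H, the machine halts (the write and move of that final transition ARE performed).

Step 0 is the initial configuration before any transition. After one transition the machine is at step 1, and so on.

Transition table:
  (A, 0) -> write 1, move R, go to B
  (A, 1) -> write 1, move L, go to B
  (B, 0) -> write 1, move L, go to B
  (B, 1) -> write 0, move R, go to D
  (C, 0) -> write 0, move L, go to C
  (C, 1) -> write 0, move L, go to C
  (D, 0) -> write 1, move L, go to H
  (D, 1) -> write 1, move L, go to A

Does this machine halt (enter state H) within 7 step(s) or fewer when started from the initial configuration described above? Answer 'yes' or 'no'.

Step 1: in state A at pos 0, read 0 -> (A,0)->write 1,move R,goto B. Now: state=B, head=1, tape[-1..2]=0100 (head:   ^)
Step 2: in state B at pos 1, read 0 -> (B,0)->write 1,move L,goto B. Now: state=B, head=0, tape[-1..2]=0110 (head:  ^)
Step 3: in state B at pos 0, read 1 -> (B,1)->write 0,move R,goto D. Now: state=D, head=1, tape[-1..2]=0010 (head:   ^)
Step 4: in state D at pos 1, read 1 -> (D,1)->write 1,move L,goto A. Now: state=A, head=0, tape[-1..2]=0010 (head:  ^)
Step 5: in state A at pos 0, read 0 -> (A,0)->write 1,move R,goto B. Now: state=B, head=1, tape[-1..2]=0110 (head:   ^)
Step 6: in state B at pos 1, read 1 -> (B,1)->write 0,move R,goto D. Now: state=D, head=2, tape[-1..3]=01000 (head:    ^)
Step 7: in state D at pos 2, read 0 -> (D,0)->write 1,move L,goto H. Now: state=H, head=1, tape[-1..3]=01010 (head:   ^)
State H reached at step 7; 7 <= 7 -> yes

Answer: yes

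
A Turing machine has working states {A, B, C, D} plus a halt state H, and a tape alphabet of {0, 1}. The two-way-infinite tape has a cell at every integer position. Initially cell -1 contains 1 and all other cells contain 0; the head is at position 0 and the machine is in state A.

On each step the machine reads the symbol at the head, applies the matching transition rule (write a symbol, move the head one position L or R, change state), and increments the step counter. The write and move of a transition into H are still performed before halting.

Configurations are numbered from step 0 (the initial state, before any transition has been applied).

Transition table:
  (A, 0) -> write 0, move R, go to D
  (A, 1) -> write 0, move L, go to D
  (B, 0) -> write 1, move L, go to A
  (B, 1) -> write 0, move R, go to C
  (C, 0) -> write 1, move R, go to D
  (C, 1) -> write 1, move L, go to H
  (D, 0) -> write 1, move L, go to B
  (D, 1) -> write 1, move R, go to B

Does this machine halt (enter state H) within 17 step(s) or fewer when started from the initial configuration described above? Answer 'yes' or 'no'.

Step 1: in state A at pos 0, read 0 -> (A,0)->write 0,move R,goto D. Now: state=D, head=1, tape[-2..2]=01000 (head:    ^)
Step 2: in state D at pos 1, read 0 -> (D,0)->write 1,move L,goto B. Now: state=B, head=0, tape[-2..2]=01010 (head:   ^)
Step 3: in state B at pos 0, read 0 -> (B,0)->write 1,move L,goto A. Now: state=A, head=-1, tape[-2..2]=01110 (head:  ^)
Step 4: in state A at pos -1, read 1 -> (A,1)->write 0,move L,goto D. Now: state=D, head=-2, tape[-3..2]=000110 (head:  ^)
Step 5: in state D at pos -2, read 0 -> (D,0)->write 1,move L,goto B. Now: state=B, head=-3, tape[-4..2]=0010110 (head:  ^)
Step 6: in state B at pos -3, read 0 -> (B,0)->write 1,move L,goto A. Now: state=A, head=-4, tape[-5..2]=00110110 (head:  ^)
Step 7: in state A at pos -4, read 0 -> (A,0)->write 0,move R,goto D. Now: state=D, head=-3, tape[-5..2]=00110110 (head:   ^)
Step 8: in state D at pos -3, read 1 -> (D,1)->write 1,move R,goto B. Now: state=B, head=-2, tape[-5..2]=00110110 (head:    ^)
Step 9: in state B at pos -2, read 1 -> (B,1)->write 0,move R,goto C. Now: state=C, head=-1, tape[-5..2]=00100110 (head:     ^)
Step 10: in state C at pos -1, read 0 -> (C,0)->write 1,move R,goto D. Now: state=D, head=0, tape[-5..2]=00101110 (head:      ^)
Step 11: in state D at pos 0, read 1 -> (D,1)->write 1,move R,goto B. Now: state=B, head=1, tape[-5..2]=00101110 (head:       ^)
Step 12: in state B at pos 1, read 1 -> (B,1)->write 0,move R,goto C. Now: state=C, head=2, tape[-5..3]=001011000 (head:        ^)
Step 13: in state C at pos 2, read 0 -> (C,0)->write 1,move R,goto D. Now: state=D, head=3, tape[-5..4]=0010110100 (head:         ^)
Step 14: in state D at pos 3, read 0 -> (D,0)->write 1,move L,goto B. Now: state=B, head=2, tape[-5..4]=0010110110 (head:        ^)
Step 15: in state B at pos 2, read 1 -> (B,1)->write 0,move R,goto C. Now: state=C, head=3, tape[-5..4]=0010110010 (head:         ^)
Step 16: in state C at pos 3, read 1 -> (C,1)->write 1,move L,goto H. Now: state=H, head=2, tape[-5..4]=0010110010 (head:        ^)
State H reached at step 16; 16 <= 17 -> yes

Answer: yes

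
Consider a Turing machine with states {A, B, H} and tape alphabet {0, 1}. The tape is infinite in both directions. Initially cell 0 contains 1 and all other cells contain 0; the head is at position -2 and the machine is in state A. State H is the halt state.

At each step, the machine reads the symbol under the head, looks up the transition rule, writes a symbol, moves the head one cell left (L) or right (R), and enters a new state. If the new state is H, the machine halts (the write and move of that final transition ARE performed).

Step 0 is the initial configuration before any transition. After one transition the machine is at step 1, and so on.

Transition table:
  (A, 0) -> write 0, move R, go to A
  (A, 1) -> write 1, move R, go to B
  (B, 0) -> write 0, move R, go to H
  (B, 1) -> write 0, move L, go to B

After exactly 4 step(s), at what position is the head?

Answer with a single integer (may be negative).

Answer: 2

Derivation:
Step 1: in state A at pos -2, read 0 -> (A,0)->write 0,move R,goto A. Now: state=A, head=-1, tape[-3..1]=00010 (head:   ^)
Step 2: in state A at pos -1, read 0 -> (A,0)->write 0,move R,goto A. Now: state=A, head=0, tape[-3..1]=00010 (head:    ^)
Step 3: in state A at pos 0, read 1 -> (A,1)->write 1,move R,goto B. Now: state=B, head=1, tape[-3..2]=000100 (head:     ^)
Step 4: in state B at pos 1, read 0 -> (B,0)->write 0,move R,goto H. Now: state=H, head=2, tape[-3..3]=0001000 (head:      ^)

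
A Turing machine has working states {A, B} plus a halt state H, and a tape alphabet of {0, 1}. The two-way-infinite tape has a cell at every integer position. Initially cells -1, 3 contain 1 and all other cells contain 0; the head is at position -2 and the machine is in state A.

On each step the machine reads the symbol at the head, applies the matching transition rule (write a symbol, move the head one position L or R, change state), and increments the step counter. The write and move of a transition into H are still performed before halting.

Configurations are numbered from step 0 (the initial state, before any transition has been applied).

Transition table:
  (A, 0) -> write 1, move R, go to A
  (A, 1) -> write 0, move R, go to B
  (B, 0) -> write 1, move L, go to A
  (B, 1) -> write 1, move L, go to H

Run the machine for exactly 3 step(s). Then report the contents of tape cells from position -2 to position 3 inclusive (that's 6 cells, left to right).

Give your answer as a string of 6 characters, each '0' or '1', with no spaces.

Answer: 101001

Derivation:
Step 1: in state A at pos -2, read 0 -> (A,0)->write 1,move R,goto A. Now: state=A, head=-1, tape[-3..4]=01100010 (head:   ^)
Step 2: in state A at pos -1, read 1 -> (A,1)->write 0,move R,goto B. Now: state=B, head=0, tape[-3..4]=01000010 (head:    ^)
Step 3: in state B at pos 0, read 0 -> (B,0)->write 1,move L,goto A. Now: state=A, head=-1, tape[-3..4]=01010010 (head:   ^)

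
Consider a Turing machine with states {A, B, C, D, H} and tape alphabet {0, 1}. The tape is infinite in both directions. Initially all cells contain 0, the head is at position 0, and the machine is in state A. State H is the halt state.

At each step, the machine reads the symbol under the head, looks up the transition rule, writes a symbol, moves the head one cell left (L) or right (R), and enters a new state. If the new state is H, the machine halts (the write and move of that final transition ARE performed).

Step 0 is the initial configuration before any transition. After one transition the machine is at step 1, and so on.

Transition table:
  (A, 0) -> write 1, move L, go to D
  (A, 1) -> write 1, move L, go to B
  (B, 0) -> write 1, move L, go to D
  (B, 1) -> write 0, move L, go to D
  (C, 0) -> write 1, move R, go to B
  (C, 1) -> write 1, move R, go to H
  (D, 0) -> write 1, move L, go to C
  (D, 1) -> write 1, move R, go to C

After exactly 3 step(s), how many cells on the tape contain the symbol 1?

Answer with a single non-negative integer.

Answer: 3

Derivation:
Step 1: in state A at pos 0, read 0 -> (A,0)->write 1,move L,goto D. Now: state=D, head=-1, tape[-2..1]=0010 (head:  ^)
Step 2: in state D at pos -1, read 0 -> (D,0)->write 1,move L,goto C. Now: state=C, head=-2, tape[-3..1]=00110 (head:  ^)
Step 3: in state C at pos -2, read 0 -> (C,0)->write 1,move R,goto B. Now: state=B, head=-1, tape[-3..1]=01110 (head:   ^)
Cells containing 1 after step 3: {-2, -1, 0} -> 3 cell(s)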